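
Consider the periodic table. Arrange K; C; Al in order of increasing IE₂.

Al, C, K

IE_2 is the cost of taking one more electron from the +1 cation: K⁺ is the bare [Ar] core; C⁺ still has 3 valence electrons; Al⁺ still has 2 valence electrons.
Pulling an electron out of a noble-gas core costs far more than removing a remaining valence electron, so K sits at the high end of IE_2.
Valence configurations: C⁺ [He]2s²2p¹, Al⁺ [Ne]3s².
The numbers (kJ/mol): K 3052, C 2353, Al 1817.
Putting it together, IE_2: Al < C < K.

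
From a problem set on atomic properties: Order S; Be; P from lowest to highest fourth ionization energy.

S < P < Be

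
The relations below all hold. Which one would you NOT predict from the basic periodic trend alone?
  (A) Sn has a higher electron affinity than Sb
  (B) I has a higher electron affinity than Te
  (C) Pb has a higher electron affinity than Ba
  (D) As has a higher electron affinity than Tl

(A)

The general trend: electron affinity increases across a period and decreases down a group.
(A) Sn (period 5, group 14) vs Sb (period 5, group 15): the stated order contradicts the simple trend.
(B) I (period 5, group 17) vs Te (period 5, group 16): the stated order agrees with the simple trend.
(C) Pb (period 6, group 14) vs Ba (period 6, group 2): the stated order agrees with the simple trend.
(D) As (period 4, group 15) vs Tl (period 6, group 13): the stated order agrees with the simple trend.
The exception is (A): adding an electron to Sb's half-filled 5p³ is unfavourable, so Sn has the more exothermic EA.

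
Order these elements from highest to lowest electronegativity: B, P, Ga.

B is in period 2, group 13; P is in period 3, group 15; Ga is in period 4, group 13.
EN rises left→right (higher Z_eff, smaller atoms) and falls top→bottom (larger, more shielded atoms).
Neither a single period nor a single group — weigh both effects.
B > Ga: B sits above Ga in group 13, so the down-group effect alone puts B higher.
P > B: period and group pull opposite ways; the across-period shift dominates (2.19 vs 2.04).
Approximate values (Pauling): B 2.04, P 2.19, Ga 1.81.
So from highest to lowest: P > B > Ga.

P > B > Ga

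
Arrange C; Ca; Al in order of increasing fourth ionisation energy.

IE_4 is the cost of taking one more electron from the +3 cation: C³⁺ still has 1 valence electron; Ca³⁺ is already 1 electron into the core; Al³⁺ is the bare [Ne] core.
Pulling an electron out of a noble-gas core costs far more than removing a remaining valence electron, so Ca and Al sit at the high end of IE_4.
Tabulated IE_4 (kJ/mol): C 6223, Ca 6491, Al 11577.
Overall IE_4 order: C < Ca < Al.

C < Ca < Al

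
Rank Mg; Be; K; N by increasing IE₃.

K < N < Mg < Be

The third ionization energy removes an electron from the +2 ion. For each element: Mg²⁺ is the bare [Ne] core; Be²⁺ is the bare [He] core; K²⁺ is already 1 electron into the core; N²⁺ still has 3 valence electrons.
Usually core removal costs more than valence removal, but here the competition is close: a tightly held n=2 valence electron can cost more to remove than an n=3 core electron, so the actual values have to decide it.
Tabulated IE_3 (kJ/mol): Mg 7733, Be 14849, K 4420, N 4578.
Overall IE_3 order: K < N < Mg < Be.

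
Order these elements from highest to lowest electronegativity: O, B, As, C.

B is in period 2, group 13; C is in period 2, group 14; O is in period 2, group 16; As is in period 4, group 15.
EN rises left→right (higher Z_eff, smaller atoms) and falls top→bottom (larger, more shielded atoms).
Here both period and group differ, so the two effects have to be weighed against each other.
As > B: period and group pull opposite ways; the across-period shift dominates (2.18 vs 2.04).
C > As: the two effects oppose for this pair; the down-group effect wins (2.55 vs 2.18).
O > C: both are in period 2; the period trend gives O the larger value.
For reference (Pauling): B 2.04, C 2.55, O 3.44, As 2.18.
So from highest to lowest: O > C > As > B.

O > C > As > B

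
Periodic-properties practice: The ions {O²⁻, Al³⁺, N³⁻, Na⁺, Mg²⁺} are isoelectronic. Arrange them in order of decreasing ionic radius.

N³⁻ > O²⁻ > Na⁺ > Mg²⁺ > Al³⁺

All of these have 10 electrons, so size is governed by nuclear charge alone: the more protons, the stronger the pull on the same electron cloud, and the smaller the ion.
Nuclear charges: Al³⁺ (Z=13), Mg²⁺ (Z=12), Na⁺ (Z=11), O²⁻ (Z=8), N³⁻ (Z=7).
Largest to smallest: N³⁻ > O²⁻ > Na⁺ > Mg²⁺ > Al³⁺.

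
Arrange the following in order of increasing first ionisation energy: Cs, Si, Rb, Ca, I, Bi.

Si is in period 3, group 14; Ca is in period 4, group 2; Rb is in period 5, group 1; I is in period 5, group 17; Cs is in period 6, group 1; Bi is in period 6, group 15.
IE₁ increases left→right with effective nuclear charge and decreases top→bottom as the valence shell moves farther out.
Here both period and group differ, so the two effects have to be weighed against each other.
Rb > Cs: Rb sits above Cs in group 1, so the down-group effect alone puts Rb higher.
Ca > Rb: both effects reinforce here, so Ca is clearly the higher of the two.
Bi > Ca: period and group pull opposite ways; the across-period shift dominates (703 vs 590 kJ/mol).
Si > Bi: the two effects oppose for this pair; the down-group effect wins (786 vs 703 kJ/mol).
I > Si: the two effects oppose for this pair; the across-period effect wins (1008 vs 786 kJ/mol).
Approximate values (kJ/mol): Si 786, Ca 590, Rb 403, I 1008, Cs 376, Bi 703.
So from lowest to highest: Cs < Rb < Ca < Bi < Si < I.

Cs, Rb, Ca, Bi, Si, I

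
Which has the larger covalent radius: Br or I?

Br is in period 4, group 17; I is in period 5, group 17.
Atomic radius shrinks across a period as nuclear charge pulls the same shell inward, and grows down a group as new shells are added.
All are in group 17, so atomic radius increases down the group.
So I has the larger covalent radius (I > Br).

I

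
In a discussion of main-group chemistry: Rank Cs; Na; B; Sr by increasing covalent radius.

B, Na, Sr, Cs

Moving right in a period, electrons are added to the same shell under a stronger nuclear pull, so atoms get smaller; moving down, a new shell is opened and atoms get larger.
Neither a single period nor a single group — weigh both effects.
Na > B: relative to B, both the across-period and down-group shifts push Na's atomic radius up.
Sr > Na: the two effects oppose for this pair; the down-group effect wins (185 vs 155 pm).
Cs > Sr: both effects reinforce here, so Cs is clearly the larger of the two.
Tabulated atomic radius (pm): B 85, Na 155, Sr 185, Cs 232.
So from smallest to largest: B < Na < Sr < Cs.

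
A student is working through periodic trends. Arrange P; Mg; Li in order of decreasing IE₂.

Li > P > Mg

After 1 electron has been removed, what remains? P⁺ still has 4 valence electrons; Mg⁺ still has 1 valence electron; Li⁺ is the bare [He] core.
Core electrons are held far more tightly than valence electrons, so Li tops the IE_2 order.
Valence configurations: P⁺ [Ne]3s²3p², Mg⁺ [Ne]3s¹.
Approximate IE_2 values (kJ/mol): P 1907, Mg 1451, Li 7298.
Hence IE_2: Mg < P < Li.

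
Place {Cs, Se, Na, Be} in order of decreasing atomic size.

Be is in period 2, group 2; Na is in period 3, group 1; Se is in period 4, group 16; Cs is in period 6, group 1.
Moving right in a period, electrons are added to the same shell under a stronger nuclear pull, so atoms get smaller; moving down, a new shell is opened and atoms get larger.
These span different periods and groups, so the two trends combine.
Se > Be: the two effects oppose for this pair; the down-group effect wins (116 vs 102 pm).
Na > Se: period and group pull opposite ways; the across-period shift dominates (155 vs 116 pm).
Cs > Na: they share group 1; the group trend gives Cs the larger value.
Tabulated atomic radius (pm): Be 102, Na 155, Se 116, Cs 232.
So from largest to smallest: Cs > Na > Se > Be.

Cs > Na > Se > Be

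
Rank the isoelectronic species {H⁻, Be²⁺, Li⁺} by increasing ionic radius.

Be²⁺ < Li⁺ < H⁻

All of these have 2 electrons, so size is governed by nuclear charge alone: the more protons, the stronger the pull on the same electron cloud, and the smaller the ion.
Nuclear charges: Be²⁺ (Z=4), Li⁺ (Z=3), H⁻ (Z=1).
Smallest to largest: Be²⁺ < Li⁺ < H⁻.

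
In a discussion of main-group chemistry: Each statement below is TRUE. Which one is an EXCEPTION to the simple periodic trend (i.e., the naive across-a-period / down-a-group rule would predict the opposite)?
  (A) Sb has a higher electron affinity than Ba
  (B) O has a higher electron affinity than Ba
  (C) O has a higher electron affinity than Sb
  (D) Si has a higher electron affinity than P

(D)

The general trend: electron affinity increases across a period and decreases down a group.
(A) Sb (period 5, group 15) vs Ba (period 6, group 2): the stated order agrees with the simple trend.
(B) O (period 2, group 16) vs Ba (period 6, group 2): the stated order agrees with the simple trend.
(C) O (period 2, group 16) vs Sb (period 5, group 15): the stated order agrees with the simple trend.
(D) Si (period 3, group 14) vs P (period 3, group 15): the stated order contradicts the simple trend.
The exception is (D): adding an electron to P's half-filled 3p³ is unfavourable, so Si (3p²) has the more exothermic EA.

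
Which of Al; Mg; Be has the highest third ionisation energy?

After 2 electrons have been removed, what remains? Al²⁺ still has 1 valence electron; Mg²⁺ is the bare [Ne] core; Be²⁺ is the bare [He] core.
Core electrons are held far more tightly than valence electrons, so Mg and Be top the IE_3 order.
Tabulated IE_3 (kJ/mol): Al 2745, Mg 7733, Be 14849.
Overall IE_3 order: Al < Mg < Be.

Be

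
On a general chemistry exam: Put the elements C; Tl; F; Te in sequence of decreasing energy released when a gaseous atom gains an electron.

C is in period 2, group 14; F is in period 2, group 17; Te is in period 5, group 16; Tl is in period 6, group 13.
Adding an electron releases more energy for atoms nearer the top right (short of the noble gases).
These span different periods and groups, so the two trends combine.
C > Tl: both effects reinforce here, so C is clearly the higher of the two.
Te > C: the two effects oppose for this pair; the across-period effect wins (190 vs 122 kJ/mol).
F > Te: both effects reinforce here, so F is clearly the higher of the two.
Tabulated electron affinity (kJ/mol): C 122, F 328, Te 190, Tl 19.
So from highest to lowest: F > Te > C > Tl.

F, Te, C, Tl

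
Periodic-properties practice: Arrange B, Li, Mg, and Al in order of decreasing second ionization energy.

Li > B > Al > Mg

IE_2 is the cost of taking one more electron from the +1 cation: B⁺ still has 2 valence electrons; Li⁺ is the bare [He] core; Mg⁺ still has 1 valence electron; Al⁺ still has 2 valence electrons.
Pulling an electron out of a noble-gas core costs far more than removing a remaining valence electron, so Li sits at the high end of IE_2.
Valence configurations: B⁺ [He]2s², Mg⁺ [Ne]3s¹, Al⁺ [Ne]3s².
Tabulated IE_2 (kJ/mol): B 2427, Li 7298, Mg 1451, Al 1817.
So the second ionization energies run Mg < Al < B < Li.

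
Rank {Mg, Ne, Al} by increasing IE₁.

IE₁ increases left→right with effective nuclear charge and decreases top→bottom as the valence shell moves farther out.
Here both period and group differ, so the two effects have to be weighed against each other.
Mg > Al: this pair runs against the simple trend — see the exception note.
Ne > Mg: both effects reinforce here, so Ne is clearly the higher of the two.
Note the exception: Mg has a higher first ionization energy than Al, contrary to the simple trend — Al's single 3p electron is easier to remove than one from Mg's filled 3s².
Tabulated first ionization energy (kJ/mol): Ne 2081, Mg 738, Al 578.
So from lowest to highest: Al < Mg < Ne.

Al < Mg < Ne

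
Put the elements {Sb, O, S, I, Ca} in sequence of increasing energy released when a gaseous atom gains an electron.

O is in period 2, group 16; S is in period 3, group 16; Ca is in period 4, group 2; Sb is in period 5, group 15; I is in period 5, group 17.
Atoms with high Z_eff and room in the valence shell (especially the halogens) have the most exothermic electron affinities.
Neither a single period nor a single group — weigh both effects.
Sb > Ca: the two effects oppose for this pair; the across-period effect wins (103 vs 2 kJ/mol).
O > Sb: both effects reinforce here, so O is clearly the higher of the two.
S > O: this pair runs against the simple trend — see the exception note.
I > S: the two effects oppose for this pair; the across-period effect wins (295 vs 200 kJ/mol).
Note the exception: S has a higher electron affinity than O, contrary to the simple trend — the compact 2p subshell of O repels the added electron more than S's larger 3p does.
Approximate values (kJ/mol): O 141, S 200, Ca 2, Sb 103, I 295.
So from lowest to highest: Ca < Sb < O < S < I.

Ca, Sb, O, S, I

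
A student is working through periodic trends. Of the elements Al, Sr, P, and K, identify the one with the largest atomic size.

Al is in period 3, group 13; P is in period 3, group 15; K is in period 4, group 1; Sr is in period 5, group 2.
Moving right in a period, electrons are added to the same shell under a stronger nuclear pull, so atoms get smaller; moving down, a new shell is opened and atoms get larger.
These span different periods and groups, so the two trends combine.
Al > P: both are in period 3; the period trend gives Al the larger value.
Sr > Al: relative to Al, both the across-period and down-group shifts push Sr's atomic radius up.
K > Sr: the two effects oppose for this pair; the across-period effect wins (196 vs 185 pm).
Tabulated atomic radius (pm): Al 126, P 111, K 196, Sr 185.
The largest atomic size among these belongs to K.

K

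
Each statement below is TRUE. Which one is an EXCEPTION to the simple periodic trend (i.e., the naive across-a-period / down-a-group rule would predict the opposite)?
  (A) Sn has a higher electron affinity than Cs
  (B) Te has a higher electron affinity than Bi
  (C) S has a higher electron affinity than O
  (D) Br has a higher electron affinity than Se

(C)

The general trend: electron affinity increases across a period and decreases down a group.
(A) Sn (period 5, group 14) vs Cs (period 6, group 1): the stated order agrees with the simple trend.
(B) Te (period 5, group 16) vs Bi (period 6, group 15): the stated order agrees with the simple trend.
(C) S (period 3, group 16) vs O (period 2, group 16): the stated order contradicts the simple trend.
(D) Br (period 4, group 17) vs Se (period 4, group 16): the stated order agrees with the simple trend.
The exception is (C): the compact 2p subshell of O repels the added electron more than S's larger 3p does.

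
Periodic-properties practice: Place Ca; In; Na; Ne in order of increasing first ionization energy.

Na < In < Ca < Ne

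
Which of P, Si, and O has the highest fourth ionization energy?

Consider each +3 ion: P³⁺ still has 2 valence electrons; Si³⁺ still has 1 valence electron; O³⁺ still has 3 valence electrons.
All are still removing valence electrons, so compare the +3 ions as you would atoms: IE_4 generally rises across a period (higher Z_eff) and falls down a group (larger shell), subject to the usual subshell exceptions.
Valence configurations: P³⁺ [Ne]3s², Si³⁺ [Ne]3s¹, O³⁺ [He]2s²2p¹.
The numbers (kJ/mol): P 4964, Si 4356, O 7469.
Putting it together, IE_4: Si < P < O.

O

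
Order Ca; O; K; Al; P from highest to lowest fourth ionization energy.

After 3 electrons have been removed, what remains? Ca³⁺ is already 1 electron into the core; O³⁺ still has 3 valence electrons; K³⁺ is already 2 electrons into the core; Al³⁺ is the bare [Ne] core; P³⁺ still has 2 valence electrons.
Usually core removal costs more than valence removal, but here the competition is close: a tightly held n=2 valence electron can cost more to remove than an n=3 core electron, so the actual values have to decide it.
Valence configurations: O³⁺ [He]2s²2p¹, P³⁺ [Ne]3s².
Approximate IE_4 values (kJ/mol): Ca 6491, O 7469, K 5877, Al 11577, P 4964.
So the fourth ionization energies run P < K < Ca < O < Al.

Al > O > Ca > K > P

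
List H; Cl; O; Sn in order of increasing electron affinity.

H < Sn < O < Cl

H is in period 1, group 1; O is in period 2, group 16; Cl is in period 3, group 17; Sn is in period 5, group 14.
EA tends to increase across a period and decrease down a group, though the pattern is less regular than for IE or radius.
Here both period and group differ, so the two effects have to be weighed against each other.
Sn > H: period and group pull opposite ways; the across-period shift dominates (107 vs 73 kJ/mol).
O > Sn: both effects reinforce here, so O is clearly the higher of the two.
Cl > O: the two effects oppose for this pair; the across-period effect wins (349 vs 141 kJ/mol).
For reference (kJ/mol): H 73, O 141, Cl 349, Sn 107.
So from lowest to highest: H < Sn < O < Cl.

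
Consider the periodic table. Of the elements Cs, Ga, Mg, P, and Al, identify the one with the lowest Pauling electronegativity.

Cs

Mg is in period 3, group 2; Al is in period 3, group 13; P is in period 3, group 15; Ga is in period 4, group 13; Cs is in period 6, group 1.
Electronegativity increases across a period and decreases down a group, tracking effective nuclear charge and atomic size.
Here both period and group differ, so the two effects have to be weighed against each other.
Mg > Cs: relative to Cs, both the across-period and down-group shifts push Mg's electronegativity up.
Al > Mg: Al lies to the right of Mg in period 3, so the across-period effect alone puts Al higher.
Ga > Al: this pair runs against the simple trend — see the exception note.
P > Ga: both effects reinforce here, so P is clearly the higher of the two.
Note the exception: Ga has a higher electronegativity than Al, contrary to the simple trend — poor shielding by filled d (and f) subshells raises the heavier element's effective nuclear charge more than the simple down-group trend predicts.
Tabulated electronegativity (Pauling): Mg 1.31, Al 1.61, P 2.19, Ga 1.81, Cs 0.79.
The lowest Pauling electronegativity among these belongs to Cs.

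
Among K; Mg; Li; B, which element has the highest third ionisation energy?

IE_3 is the cost of taking one more electron from the +2 cation: K²⁺ is already 1 electron into the core; Mg²⁺ is the bare [Ne] core; Li²⁺ is already 1 electron into the core; B²⁺ still has 1 valence electron.
Core electrons are held far more tightly than valence electrons, so K, Mg and Li top the IE_3 order.
The numbers (kJ/mol): K 4420, Mg 7733, Li 11815, B 3660.
Putting it together, IE_3: B < K < Mg < Li.

Li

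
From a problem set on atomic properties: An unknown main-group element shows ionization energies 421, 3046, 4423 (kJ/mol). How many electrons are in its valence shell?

1

Look for the largest jump between consecutive ionization energies: IE2/IE1 ≈ 7.2, far larger than any earlier ratio.
That jump marks the point where a core electron is being removed. So the atom has 1 valence electron.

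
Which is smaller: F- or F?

F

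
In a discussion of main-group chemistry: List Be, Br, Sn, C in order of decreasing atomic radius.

Sn > Br > Be > C

Be is in period 2, group 2; C is in period 2, group 14; Br is in period 4, group 17; Sn is in period 5, group 14.
Radius decreases left→right (rising Z_eff, same n) and increases top→bottom (higher n).
Neither a single period nor a single group — weigh both effects.
Be > C: Be lies to the left of C in period 2, so the across-period effect alone puts Be larger.
Br > Be: period and group pull opposite ways; the down-group shift dominates (114 vs 102 pm).
Sn > Br: relative to Br, both the across-period and down-group shifts push Sn's atomic radius up.
Approximate values (pm): Be 102, C 75, Br 114, Sn 140.
So from largest to smallest: Sn > Br > Be > C.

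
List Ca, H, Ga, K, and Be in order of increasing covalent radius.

H < Be < Ga < Ca < K

Moving right in a period, electrons are added to the same shell under a stronger nuclear pull, so atoms get smaller; moving down, a new shell is opened and atoms get larger.
Neither a single period nor a single group — weigh both effects.
Be > H: the two effects oppose for this pair; the down-group effect wins (102 vs 32 pm).
Ga > Be: the two effects oppose for this pair; the down-group effect wins (124 vs 102 pm).
Ca > Ga: Ca lies to the left of Ga in period 4, so the across-period effect alone puts Ca larger.
K > Ca: both are in period 4; the period trend gives K the larger value.
Tabulated atomic radius (pm): H 32, Be 102, K 196, Ca 171, Ga 124.
So from smallest to largest: H < Be < Ga < Ca < K.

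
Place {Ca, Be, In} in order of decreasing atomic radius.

Ca > In > Be

Atomic radius shrinks across a period as nuclear charge pulls the same shell inward, and grows down a group as new shells are added.
Here both period and group differ, so the two effects have to be weighed against each other.
In > Be: period and group pull opposite ways; the down-group shift dominates (142 vs 102 pm).
Ca > In: period and group pull opposite ways; the across-period shift dominates (171 vs 142 pm).
For reference (pm): Be 102, Ca 171, In 142.
So from largest to smallest: Ca > In > Be.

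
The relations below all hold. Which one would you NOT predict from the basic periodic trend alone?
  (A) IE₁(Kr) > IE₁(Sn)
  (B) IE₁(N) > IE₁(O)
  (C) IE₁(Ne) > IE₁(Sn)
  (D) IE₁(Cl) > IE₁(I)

The general trend: first ionisation energy increases across a period and decreases down a group.
(A) Kr (period 4, group 18) vs Sn (period 5, group 14): the stated order agrees with the simple trend.
(B) N (period 2, group 15) vs O (period 2, group 16): the stated order contradicts the simple trend.
(C) Ne (period 2, group 18) vs Sn (period 5, group 14): the stated order agrees with the simple trend.
(D) Cl (period 3, group 17) vs I (period 5, group 17): the stated order agrees with the simple trend.
The exception is (B): pairing an electron in O's 2p⁴ costs repulsion energy, so O ionizes more easily than half-filled N (2p³).

(B)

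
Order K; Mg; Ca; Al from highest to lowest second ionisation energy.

IE_2 is the cost of taking one more electron from the +1 cation: K⁺ is the bare [Ar] core; Mg⁺ still has 1 valence electron; Ca⁺ still has 1 valence electron; Al⁺ still has 2 valence electrons.
Breaking into a closed-shell core is much more expensive than removing a leftover valence electron — K has the largest IE_2 here.
Valence configurations: Mg⁺ [Ne]3s¹, Ca⁺ [Ar]4s¹, Al⁺ [Ne]3s².
The numbers (kJ/mol): K 3052, Mg 1451, Ca 1145, Al 1817.
Hence IE_2: Ca < Mg < Al < K.

K > Al > Mg > Ca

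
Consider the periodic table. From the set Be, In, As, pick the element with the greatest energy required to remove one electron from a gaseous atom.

Be is in period 2, group 2; As is in period 4, group 15; In is in period 5, group 13.
IE₁ increases left→right with effective nuclear charge and decreases top→bottom as the valence shell moves farther out.
Neither a single period nor a single group — weigh both effects.
Be > In: the two effects oppose for this pair; the down-group effect wins (900 vs 558 kJ/mol).
As > Be: period and group pull opposite ways; the across-period shift dominates (947 vs 900 kJ/mol).
For reference (kJ/mol): Be 900, As 947, In 558.
The greatest energy required to remove one electron from a gaseous atom among these belongs to As.

As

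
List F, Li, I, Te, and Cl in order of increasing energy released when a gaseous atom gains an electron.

Li, Te, I, F, Cl

Li is in period 2, group 1; F is in period 2, group 17; Cl is in period 3, group 17; Te is in period 5, group 16; I is in period 5, group 17.
Atoms with high Z_eff and room in the valence shell (especially the halogens) have the most exothermic electron affinities.
These span different periods and groups, so the two trends combine.
Te > Li: the two effects oppose for this pair; the across-period effect wins (190 vs 60 kJ/mol).
I > Te: I lies to the right of Te in period 5, so the across-period effect alone puts I higher.
F > I: they share group 17; the group trend gives F the larger value.
Cl > F: this pair runs against the simple trend — see the exception note.
Note the exception: Cl has a higher electron affinity than F, contrary to the simple trend — F's small 2p subshell makes the incoming electron feel strong e⁻–e⁻ repulsion, so Cl actually releases more energy on gaining an electron.
For reference (kJ/mol): Li 60, F 328, Cl 349, Te 190, I 295.
So from lowest to highest: Li < Te < I < F < Cl.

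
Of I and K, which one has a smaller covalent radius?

K is in period 4, group 1; I is in period 5, group 17.
Radius decreases left→right (rising Z_eff, same n) and increases top→bottom (higher n).
Here both period and group differ, so the two effects have to be weighed against each other.
K > I: the two effects oppose for this pair; the across-period effect wins (196 vs 133 pm).
Approximate values (pm): K 196, I 133.
So I has the smaller covalent radius (I < K).

I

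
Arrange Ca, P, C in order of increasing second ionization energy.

Ca, P, C

The second ionization energy removes an electron from the +1 ion. For each element: Ca⁺ still has 1 valence electron; P⁺ still has 4 valence electrons; C⁺ still has 3 valence electrons.
All are still removing valence electrons, so compare the +1 ions as you would atoms: IE_2 generally rises across a period (higher Z_eff) and falls down a group (larger shell), subject to the usual subshell exceptions.
Valence configurations: Ca⁺ [Ar]4s¹, P⁺ [Ne]3s²3p², C⁺ [He]2s²2p¹.
Approximate IE_2 values (kJ/mol): Ca 1145, P 1907, C 2353.
Hence IE_2: Ca < P < C.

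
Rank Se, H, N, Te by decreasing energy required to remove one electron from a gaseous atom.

Across a period the outer electron is held more tightly (higher IE₁); down a group it sits in a higher shell, more shielded, and comes off more easily.
Neither a single period nor a single group — weigh both effects.
Se > Te: Se sits above Te in group 16, so the down-group effect alone puts Se higher.
H > Se: the two effects oppose for this pair; the down-group effect wins (1312 vs 941 kJ/mol).
N > H: the two effects oppose for this pair; the across-period effect wins (1402 vs 1312 kJ/mol).
For reference (kJ/mol): H 1312, N 1402, Se 941, Te 869.
So from highest to lowest: N > H > Se > Te.

N > H > Se > Te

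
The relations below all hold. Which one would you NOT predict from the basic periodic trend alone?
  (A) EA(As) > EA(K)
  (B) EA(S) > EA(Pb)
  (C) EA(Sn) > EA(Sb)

The general trend: electron affinity increases across a period and decreases down a group.
(A) As (period 4, group 15) vs K (period 4, group 1): the stated order agrees with the simple trend.
(B) S (period 3, group 16) vs Pb (period 6, group 14): the stated order agrees with the simple trend.
(C) Sn (period 5, group 14) vs Sb (period 5, group 15): the stated order contradicts the simple trend.
The exception is (C): adding an electron to Sb's half-filled 5p³ is unfavourable, so Sn has the more exothermic EA.

(C)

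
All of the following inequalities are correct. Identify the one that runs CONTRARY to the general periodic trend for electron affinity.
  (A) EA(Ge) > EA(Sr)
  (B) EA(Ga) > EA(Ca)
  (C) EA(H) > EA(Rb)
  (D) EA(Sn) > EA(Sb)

The general trend: electron affinity increases across a period and decreases down a group.
(A) Ge (period 4, group 14) vs Sr (period 5, group 2): the stated order agrees with the simple trend.
(B) Ga (period 4, group 13) vs Ca (period 4, group 2): the stated order agrees with the simple trend.
(C) H (period 1, group 1) vs Rb (period 5, group 1): the stated order agrees with the simple trend.
(D) Sn (period 5, group 14) vs Sb (period 5, group 15): the stated order contradicts the simple trend.
The exception is (D): adding an electron to Sb's half-filled 5p³ is unfavourable, so Sn has the more exothermic EA.

(D)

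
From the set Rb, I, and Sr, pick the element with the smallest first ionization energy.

Rb is in period 5, group 1; Sr is in period 5, group 2; I is in period 5, group 17.
Across a period the outer electron is held more tightly (higher IE₁); down a group it sits in a higher shell, more shielded, and comes off more easily.
All lie in period 5, so first ionization energy increases left to right.
The smallest first ionization energy among these belongs to Rb.

Rb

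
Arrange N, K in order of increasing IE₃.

The third ionization energy removes an electron from the +2 ion. For each element: N²⁺ still has 3 valence electrons; K²⁺ is already 1 electron into the core.
Usually core removal costs more than valence removal, but here the competition is close: a tightly held n=2 valence electron can cost more to remove than an n=3 core electron, so the actual values have to decide it.
Approximate IE_3 values (kJ/mol): N 4578, K 4420.
Hence IE_3: K < N.

K < N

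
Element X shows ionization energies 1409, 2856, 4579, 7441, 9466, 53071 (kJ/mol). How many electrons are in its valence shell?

5

Look for the largest jump between consecutive ionization energies: IE6/IE5 ≈ 5.6, far larger than any earlier ratio.
That jump marks the point where a core electron is being removed. So the atom has 5 valence electrons.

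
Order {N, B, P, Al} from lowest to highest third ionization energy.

IE_3 is the cost of taking one more electron from the +2 cation: N²⁺ still has 3 valence electrons; B²⁺ still has 1 valence electron; P²⁺ still has 3 valence electrons; Al²⁺ still has 1 valence electron.
All are still removing valence electrons, so compare the +2 ions as you would atoms: IE_3 generally rises across a period (higher Z_eff) and falls down a group (larger shell), subject to the usual subshell exceptions.
Valence configurations: N²⁺ [He]2s²2p¹, B²⁺ [He]2s¹, P²⁺ [Ne]3s²3p¹, Al²⁺ [Ne]3s¹.
Approximate IE_3 values (kJ/mol): N 4578, B 3660, P 2914, Al 2745.
Putting it together, IE_3: Al < P < B < N.

Al < P < B < N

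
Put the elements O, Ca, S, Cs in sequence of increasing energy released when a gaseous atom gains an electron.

O is in period 2, group 16; S is in period 3, group 16; Ca is in period 4, group 2; Cs is in period 6, group 1.
Atoms with high Z_eff and room in the valence shell (especially the halogens) have the most exothermic electron affinities.
Neither a single period nor a single group — weigh both effects.
Cs > Ca: this pair runs against the simple trend — see the exception note.
O > Cs: both effects reinforce here, so O is clearly the higher of the two.
S > O: this pair runs against the simple trend — see the exception note.
Note the exception: Cs has a higher electron affinity than Ca, contrary to the simple trend — adding an electron to Ca (ns²) has to open a new, higher-energy np subshell, which is unfavourable.
Note the exception: S has a higher electron affinity than O, contrary to the simple trend — the compact 2p subshell of O repels the added electron more than S's larger 3p does.
For reference (kJ/mol): O 141, S 200, Ca 2, Cs 46.
So from lowest to highest: Ca < Cs < O < S.

Ca < Cs < O < S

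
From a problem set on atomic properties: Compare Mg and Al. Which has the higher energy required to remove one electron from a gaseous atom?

Mg

Mg is in period 3, group 2; Al is in period 3, group 13.
IE₁ increases left→right with effective nuclear charge and decreases top→bottom as the valence shell moves farther out.
All lie in period 3; the across-period trend (first ionization energy increases left to right) applies, with the exception below.
Note the exception: Mg has a higher first ionization energy than Al, contrary to the simple trend — Al's single 3p electron is easier to remove than one from Mg's filled 3s².
Tabulated first ionization energy (kJ/mol): Mg 738, Al 578.
So Mg has the higher energy required to remove one electron from a gaseous atom (Mg > Al).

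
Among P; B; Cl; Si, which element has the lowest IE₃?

P

IE_3 is the cost of taking one more electron from the +2 cation: P²⁺ still has 3 valence electrons; B²⁺ still has 1 valence electron; Cl²⁺ still has 5 valence electrons; Si²⁺ still has 2 valence electrons.
All are still removing valence electrons, so compare the +2 ions as you would atoms: IE_3 generally rises across a period (higher Z_eff) and falls down a group (larger shell), subject to the usual subshell exceptions.
Valence configurations: P²⁺ [Ne]3s²3p¹, B²⁺ [He]2s¹, Cl²⁺ [Ne]3s²3p³, Si²⁺ [Ne]3s².
P²⁺ loses a lone 3p electron whereas Si²⁺ must break into a filled 3s² pair, so IE_3(Si) > IE_3(P) even though P has the higher nuclear charge.
The numbers (kJ/mol): P 2914, B 3660, Cl 3822, Si 3232.
Overall IE_3 order: P < Si < B < Cl.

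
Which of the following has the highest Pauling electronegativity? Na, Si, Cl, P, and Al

Na is in period 3, group 1; Al is in period 3, group 13; Si is in period 3, group 14; P is in period 3, group 15; Cl is in period 3, group 17.
EN rises left→right (higher Z_eff, smaller atoms) and falls top→bottom (larger, more shielded atoms).
All lie in period 3, so electronegativity increases left to right.
The highest Pauling electronegativity among these belongs to Cl.

Cl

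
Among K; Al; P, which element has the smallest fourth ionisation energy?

P

Consider each +3 ion: K³⁺ is already 2 electrons into the core; Al³⁺ is the bare [Ne] core; P³⁺ still has 2 valence electrons.
Breaking into a closed-shell core is much more expensive than removing a leftover valence electron — K and Al have the largest IE_4 here.
Tabulated IE_4 (kJ/mol): K 5877, Al 11577, P 4964.
Hence IE_4: P < K < Al.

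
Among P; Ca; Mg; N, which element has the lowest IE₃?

P

IE_3 is the cost of taking one more electron from the +2 cation: P²⁺ still has 3 valence electrons; Ca²⁺ is the bare [Ar] core; Mg²⁺ is the bare [Ne] core; N²⁺ still has 3 valence electrons.
Breaking into a closed-shell core is much more expensive than removing a leftover valence electron — Ca and Mg have the largest IE_3 here.
Valence configurations: P²⁺ [Ne]3s²3p¹, N²⁺ [He]2s²2p¹.
Tabulated IE_3 (kJ/mol): P 2914, Ca 4912, Mg 7733, N 4578.
Putting it together, IE_3: P < N < Ca < Mg.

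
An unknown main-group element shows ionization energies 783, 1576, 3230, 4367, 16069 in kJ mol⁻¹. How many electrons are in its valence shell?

4

Look for the largest jump between consecutive ionization energies: IE5/IE4 ≈ 3.7, far larger than any earlier ratio.
That jump marks the point where a core electron is being removed. So the atom has 4 valence electrons.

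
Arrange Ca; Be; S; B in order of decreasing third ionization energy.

Be > Ca > B > S

Consider each +2 ion: Ca²⁺ is the bare [Ar] core; Be²⁺ is the bare [He] core; S²⁺ still has 4 valence electrons; B²⁺ still has 1 valence electron.
Breaking into a closed-shell core is much more expensive than removing a leftover valence electron — Ca and Be have the largest IE_3 here.
Valence configurations: S²⁺ [Ne]3s²3p², B²⁺ [He]2s¹.
The numbers (kJ/mol): Ca 4912, Be 14849, S 3357, B 3660.
Putting it together, IE_3: S < B < Ca < Be.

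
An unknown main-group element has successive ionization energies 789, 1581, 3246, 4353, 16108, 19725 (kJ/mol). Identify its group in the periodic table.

Look for the largest jump between consecutive ionization energies: IE5/IE4 ≈ 3.7, far larger than any earlier ratio.
That jump marks the point where a core electron is being removed. So the atom has 4 valence electrons.
A main-group element with 4 valence electrons is in group 14.

Group 14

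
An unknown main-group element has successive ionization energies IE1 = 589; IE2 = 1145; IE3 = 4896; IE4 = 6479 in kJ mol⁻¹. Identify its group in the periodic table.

Group 2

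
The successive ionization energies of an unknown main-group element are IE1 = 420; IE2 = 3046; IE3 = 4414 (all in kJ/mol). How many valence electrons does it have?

Look for the largest jump between consecutive ionization energies: IE2/IE1 ≈ 7.3, far larger than any earlier ratio.
That jump marks the point where a core electron is being removed. So the atom has 1 valence electron.

1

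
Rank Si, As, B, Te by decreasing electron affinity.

Te, Si, As, B

EA tends to increase across a period and decrease down a group, though the pattern is less regular than for IE or radius.
These sit on a diagonal, where the across-period and down-group effects partly cancel.
As > B: the two effects oppose for this pair; the across-period effect wins (78 vs 27 kJ/mol).
Si > As: period and group pull opposite ways; the down-group shift dominates (134 vs 78 kJ/mol).
Te > Si: period and group pull opposite ways; the across-period shift dominates (190 vs 134 kJ/mol).
Tabulated electron affinity (kJ/mol): B 27, Si 134, As 78, Te 190.
So from highest to lowest: Te > Si > As > B.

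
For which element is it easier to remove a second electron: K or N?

N

IE_2 is the cost of taking one more electron from the +1 cation: K⁺ is the bare [Ar] core; N⁺ still has 4 valence electrons.
Core electrons are held far more tightly than valence electrons, so K tops the IE_2 order.
Tabulated IE_2 (kJ/mol): K 3052, N 2856.
Overall IE_2 order: N < K.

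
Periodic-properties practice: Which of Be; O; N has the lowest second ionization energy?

IE_2 is the cost of taking one more electron from the +1 cation: Be⁺ still has 1 valence electron; O⁺ still has 5 valence electrons; N⁺ still has 4 valence electrons.
All are still removing valence electrons, so compare the +1 ions as you would atoms: IE_2 generally rises across a period (higher Z_eff) and falls down a group (larger shell), subject to the usual subshell exceptions.
Valence configurations: Be⁺ [He]2s¹, O⁺ [He]2s²2p³, N⁺ [He]2s²2p².
Tabulated IE_2 (kJ/mol): Be 1757, O 3388, N 2856.
Overall IE_2 order: Be < N < O.

Be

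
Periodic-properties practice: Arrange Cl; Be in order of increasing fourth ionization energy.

Cl, Be

IE_4 is the cost of taking one more electron from the +3 cation: Cl³⁺ still has 4 valence electrons; Be³⁺ is already 1 electron into the core.
Pulling an electron out of a noble-gas core costs far more than removing a remaining valence electron, so Be sits at the high end of IE_4.
Approximate IE_4 values (kJ/mol): Cl 5159, Be 21007.
Overall IE_4 order: Cl < Be.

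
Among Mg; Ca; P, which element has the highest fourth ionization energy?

After 3 electrons have been removed, what remains? Mg³⁺ is already 1 electron into the core; Ca³⁺ is already 1 electron into the core; P³⁺ still has 2 valence electrons.
Core electrons are held far more tightly than valence electrons, so Ca and Mg top the IE_4 order.
The numbers (kJ/mol): Mg 10543, Ca 6491, P 4964.
So the fourth ionization energies run P < Ca < Mg.

Mg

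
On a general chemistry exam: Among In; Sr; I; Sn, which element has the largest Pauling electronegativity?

I

Sr is in period 5, group 2; In is in period 5, group 13; Sn is in period 5, group 14; I is in period 5, group 17.
Smaller atoms with higher effective nuclear charge are more electronegative.
All lie in period 5, so electronegativity increases left to right.
The largest Pauling electronegativity among these belongs to I.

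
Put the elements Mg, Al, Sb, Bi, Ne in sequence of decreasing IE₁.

Ne > Sb > Mg > Bi > Al

Removing the outermost electron gets harder across a period and easier down a group.
Here both period and group differ, so the two effects have to be weighed against each other.
Bi > Al: the two effects oppose for this pair; the across-period effect wins (703 vs 578 kJ/mol).
Mg > Bi: the two effects oppose for this pair; the down-group effect wins (738 vs 703 kJ/mol).
Sb > Mg: period and group pull opposite ways; the across-period shift dominates (831 vs 738 kJ/mol).
Ne > Sb: relative to Sb, both the across-period and down-group shifts push Ne's first ionization energy up.
Note the exception: Mg has a higher first ionization energy than Al, contrary to the simple trend — Al's single 3p electron is easier to remove than one from Mg's filled 3s².
Approximate values (kJ/mol): Ne 2081, Mg 738, Al 578, Sb 831, Bi 703.
So from highest to lowest: Ne > Sb > Mg > Bi > Al.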